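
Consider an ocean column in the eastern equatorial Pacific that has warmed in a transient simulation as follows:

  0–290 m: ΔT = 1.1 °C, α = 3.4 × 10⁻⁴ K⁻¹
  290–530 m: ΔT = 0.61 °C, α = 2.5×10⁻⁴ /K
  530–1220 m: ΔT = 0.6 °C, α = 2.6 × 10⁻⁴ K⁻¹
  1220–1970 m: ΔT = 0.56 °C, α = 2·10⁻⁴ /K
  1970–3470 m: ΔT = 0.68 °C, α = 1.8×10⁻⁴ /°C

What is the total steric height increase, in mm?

Δh = 520 mm

0–290 m: 3.4×10⁻⁴ × 290 × 1.1 = 0.10846 m
290–530 m: 0.61 × 2.5×10⁻⁴ × 240 = 0.03660 m
530–1220 m: 690 × 2.6×10⁻⁴ × 0.6 = 0.10764 m
Layer 4: 0.56 × 2×10⁻⁴ × 750 = 0.08400 m
1500 × 0.68 × 1.8×10⁻⁴ = 0.18360 m
Δh = 0.10846 + 0.03660 + 0.10764 + 0.08400 + 0.18360 = 0.52030 m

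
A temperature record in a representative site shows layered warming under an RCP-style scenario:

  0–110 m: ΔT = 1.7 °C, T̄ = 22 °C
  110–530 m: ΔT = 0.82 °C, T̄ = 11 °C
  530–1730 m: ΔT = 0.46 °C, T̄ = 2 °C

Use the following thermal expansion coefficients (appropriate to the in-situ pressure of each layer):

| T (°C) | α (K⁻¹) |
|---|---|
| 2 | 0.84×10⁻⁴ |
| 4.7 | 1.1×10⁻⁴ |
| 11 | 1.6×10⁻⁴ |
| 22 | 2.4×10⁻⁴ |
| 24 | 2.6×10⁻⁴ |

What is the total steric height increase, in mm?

146 mm

Layer 1 at 22 °C → α = 2.4×10⁻⁴ K⁻¹
Layer 2 at 11 °C → α = 1.6×10⁻⁴ K⁻¹
Layer 3 at 2 °C → α = 0.84×10⁻⁴ K⁻¹
Layer 1: 2.4×10⁻⁴ × 1.7 × 110 = 0.04488 m
420 × 1.6×10⁻⁴ × 0.82 = 0.055104 m
Layer 3: 0.84×10⁻⁴ × 1200 × 0.46 = 0.046368 m
Δh = 0.04488 + 0.055104 + 0.046368 = 0.146352 m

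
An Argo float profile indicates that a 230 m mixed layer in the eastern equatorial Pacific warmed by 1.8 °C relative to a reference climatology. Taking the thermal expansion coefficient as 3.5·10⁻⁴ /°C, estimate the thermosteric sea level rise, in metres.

about 0.145 m

Δh = αΔT·H = 3.5×10⁻⁴ × 1.8 × 230 = 0.14490 m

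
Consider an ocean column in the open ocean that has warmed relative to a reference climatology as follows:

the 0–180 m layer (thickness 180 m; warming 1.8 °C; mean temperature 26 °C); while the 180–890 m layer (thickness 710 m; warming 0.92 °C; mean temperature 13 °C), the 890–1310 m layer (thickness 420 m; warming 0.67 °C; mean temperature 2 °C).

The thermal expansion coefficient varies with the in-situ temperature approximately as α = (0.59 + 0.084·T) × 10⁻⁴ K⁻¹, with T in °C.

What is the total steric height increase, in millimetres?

Layer 1: α = (0.59 + 0.084×26)×10⁻⁴ = 2.774×10⁻⁴ K⁻¹
Layer 2: α = (0.59 + 0.084×13)×10⁻⁴ = 1.682×10⁻⁴ K⁻¹
Layer 3: α = (0.59 + 0.084×2)×10⁻⁴ = 0.758×10⁻⁴ K⁻¹
Layer 1: 1.8 × 180 × 2.774×10⁻⁴ = 0.0898776 m
0.92 × 710 × 1.682×10⁻⁴ = 0.10986824 m
Layer 3: 0.758×10⁻⁴ × 420 × 0.67 = 0.02133012 m
Δh = 0.0898776 + 0.10986824 + 0.02133012 = 0.22107596 m

220 mm of thermosteric rise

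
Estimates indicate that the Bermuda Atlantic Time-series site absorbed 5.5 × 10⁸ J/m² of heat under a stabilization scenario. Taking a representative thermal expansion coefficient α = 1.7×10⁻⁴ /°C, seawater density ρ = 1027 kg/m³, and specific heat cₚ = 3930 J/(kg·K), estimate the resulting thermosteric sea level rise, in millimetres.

23.2 mm

Δh = αQ/(ρcₚ) = 1.7×10⁻⁴ × 5.5×10⁸ / (1027 × 3930) ≈ 0.023166 m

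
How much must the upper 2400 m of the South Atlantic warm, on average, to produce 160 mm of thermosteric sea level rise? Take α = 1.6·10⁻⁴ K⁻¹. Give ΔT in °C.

ΔT = Δh/(αH) = 0.16 / (1.6×10⁻⁴ × 2400) ≈ 0.4167 °C

about 0.42 °C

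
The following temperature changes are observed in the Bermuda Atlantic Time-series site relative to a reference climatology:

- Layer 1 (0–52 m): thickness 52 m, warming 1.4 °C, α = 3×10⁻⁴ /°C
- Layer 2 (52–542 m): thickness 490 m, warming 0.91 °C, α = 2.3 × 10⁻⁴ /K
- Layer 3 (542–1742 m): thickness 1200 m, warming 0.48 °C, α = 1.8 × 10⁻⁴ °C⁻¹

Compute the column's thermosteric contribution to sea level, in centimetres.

52 × 3×10⁻⁴ × 1.4 = 0.02184 m
52–542 m: 2.3×10⁻⁴ × 0.91 × 490 = 0.102557 m
1.8×10⁻⁴ × 0.48 × 1200 = 0.10368 m
Δh = 0.02184 + 0.102557 + 0.10368 = 0.228077 m ≈ 22.8 cm

Δh = 22.8 cm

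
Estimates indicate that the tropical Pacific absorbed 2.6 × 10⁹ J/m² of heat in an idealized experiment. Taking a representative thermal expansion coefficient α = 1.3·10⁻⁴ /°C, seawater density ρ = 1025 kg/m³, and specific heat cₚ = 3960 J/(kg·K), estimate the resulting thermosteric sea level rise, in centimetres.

Δh = 8.3 cm

Δh = αQ/(ρcₚ) = 1.3×10⁻⁴ × 2.6×10⁹ / (1025 × 3960) ≈ 0.083272 m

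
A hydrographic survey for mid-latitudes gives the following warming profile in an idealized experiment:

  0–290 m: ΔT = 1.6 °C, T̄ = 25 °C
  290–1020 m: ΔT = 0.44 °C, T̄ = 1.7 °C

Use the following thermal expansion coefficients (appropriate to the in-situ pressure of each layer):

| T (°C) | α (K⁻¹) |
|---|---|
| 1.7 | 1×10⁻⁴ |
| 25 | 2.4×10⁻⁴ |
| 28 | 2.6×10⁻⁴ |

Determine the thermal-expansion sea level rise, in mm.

140 mm of thermosteric rise

Layer 1 at 25 °C → α = 2.4×10⁻⁴ K⁻¹
Layer 2 at 1.7 °C → α = 1×10⁻⁴ K⁻¹
1.6 × 290 × 2.4×10⁻⁴ = 0.11136 m
0.44 × 730 × 1×10⁻⁴ = 0.03212 m
Δh = 0.11136 + 0.03212 = 0.14348 m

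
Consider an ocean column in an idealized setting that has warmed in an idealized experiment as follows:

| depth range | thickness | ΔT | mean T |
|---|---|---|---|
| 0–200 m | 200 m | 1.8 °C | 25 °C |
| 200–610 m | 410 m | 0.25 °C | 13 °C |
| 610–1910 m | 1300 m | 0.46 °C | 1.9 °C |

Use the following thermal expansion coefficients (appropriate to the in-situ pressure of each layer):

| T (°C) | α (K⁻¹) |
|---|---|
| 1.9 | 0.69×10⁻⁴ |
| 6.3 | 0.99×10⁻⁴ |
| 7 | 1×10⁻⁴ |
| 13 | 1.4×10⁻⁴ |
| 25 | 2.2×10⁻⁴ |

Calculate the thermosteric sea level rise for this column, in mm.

Layer 1 at 25 °C → α = 2.2×10⁻⁴ K⁻¹
Layer 2 at 13 °C → α = 1.4×10⁻⁴ K⁻¹
Layer 3 at 1.9 °C → α = 0.69×10⁻⁴ K⁻¹
Layer 1: 200 × 2.2×10⁻⁴ × 1.8 = 0.07920 m
1.4×10⁻⁴ × 0.25 × 410 = 0.01435 m
0.69×10⁻⁴ × 0.46 × 1300 = 0.041262 m
Δh = 0.07920 + 0.01435 + 0.041262 = 0.134812 m ≈ 135 mm

135 mm of thermosteric rise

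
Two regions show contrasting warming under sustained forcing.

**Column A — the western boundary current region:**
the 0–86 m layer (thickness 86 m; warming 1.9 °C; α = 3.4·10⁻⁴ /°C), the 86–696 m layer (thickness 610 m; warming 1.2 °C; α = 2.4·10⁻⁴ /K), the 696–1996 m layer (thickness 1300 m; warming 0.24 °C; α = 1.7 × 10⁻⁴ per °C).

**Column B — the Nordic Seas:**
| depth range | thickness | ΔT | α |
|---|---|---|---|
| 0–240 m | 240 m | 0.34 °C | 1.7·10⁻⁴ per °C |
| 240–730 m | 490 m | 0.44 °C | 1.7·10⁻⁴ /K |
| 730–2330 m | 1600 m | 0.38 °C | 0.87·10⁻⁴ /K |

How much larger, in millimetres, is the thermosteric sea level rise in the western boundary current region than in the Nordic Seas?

Δh_A − Δh_B ≈ 180 mm

A 0–86 m: 86 × 1.9 × 3.4×10⁻⁴ = 0.055556 m
A Layer 2: 610 × 2.4×10⁻⁴ × 1.2 = 0.17568 m
A 1300 × 1.7×10⁻⁴ × 0.24 = 0.05304 m
A total: 0.284276 m
B 0–240 m: 0.34 × 1.7×10⁻⁴ × 240 = 0.013872 m
B 0.44 × 1.7×10⁻⁴ × 490 = 0.036652 m
B 1600 × 0.87×10⁻⁴ × 0.38 = 0.052896 m
B total: 0.10342 m
Difference: 0.284276 − 0.10342 = 0.180856 m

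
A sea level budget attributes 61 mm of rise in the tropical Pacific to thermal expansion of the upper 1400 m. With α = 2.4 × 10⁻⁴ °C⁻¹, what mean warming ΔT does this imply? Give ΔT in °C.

ΔT = Δh/(αH) = 0.061 / (2.4×10⁻⁴ × 1400) ≈ 0.1815 °C

about 0.182 °C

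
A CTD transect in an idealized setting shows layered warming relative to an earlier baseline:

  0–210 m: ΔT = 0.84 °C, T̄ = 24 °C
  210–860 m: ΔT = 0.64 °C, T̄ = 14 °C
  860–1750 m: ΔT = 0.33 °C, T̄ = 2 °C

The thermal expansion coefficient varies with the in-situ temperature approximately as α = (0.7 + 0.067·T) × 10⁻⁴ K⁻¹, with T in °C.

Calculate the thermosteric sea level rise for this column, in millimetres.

Layer 1: α = (0.7 + 0.067×24)×10⁻⁴ = 2.308×10⁻⁴ K⁻¹
Layer 2: α = (0.7 + 0.067×14)×10⁻⁴ = 1.638×10⁻⁴ K⁻¹
Layer 3: α = (0.7 + 0.067×2)×10⁻⁴ = 0.834×10⁻⁴ K⁻¹
0.84 × 2.308×10⁻⁴ × 210 = 0.04071312 m
Layer 2: 650 × 1.638×10⁻⁴ × 0.64 = 0.0681408 m
Layer 3: 0.834×10⁻⁴ × 0.33 × 890 = 0.02449458 m
Δh = 0.04071312 + 0.0681408 + 0.02449458 = 0.1333485 m

about 133 mm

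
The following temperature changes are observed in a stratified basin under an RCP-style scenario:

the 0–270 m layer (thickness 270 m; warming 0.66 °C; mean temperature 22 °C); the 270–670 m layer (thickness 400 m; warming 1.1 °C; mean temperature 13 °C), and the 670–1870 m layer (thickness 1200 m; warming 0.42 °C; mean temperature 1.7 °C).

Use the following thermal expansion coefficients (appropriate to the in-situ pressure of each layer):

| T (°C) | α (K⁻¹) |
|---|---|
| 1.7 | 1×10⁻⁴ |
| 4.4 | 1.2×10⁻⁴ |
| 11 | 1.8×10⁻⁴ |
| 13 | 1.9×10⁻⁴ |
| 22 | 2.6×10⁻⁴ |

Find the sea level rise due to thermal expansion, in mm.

Layer 1 at 22 °C → α = 2.6×10⁻⁴ K⁻¹
Layer 2 at 13 °C → α = 1.9×10⁻⁴ K⁻¹
Layer 3 at 1.7 °C → α = 1×10⁻⁴ K⁻¹
0–270 m: 270 × 2.6×10⁻⁴ × 0.66 = 0.046332 m
Layer 2: 1.1 × 1.9×10⁻⁴ × 400 = 0.08360 m
670–1870 m: 1×10⁻⁴ × 0.42 × 1200 = 0.05040 m
Δh = 0.046332 + 0.08360 + 0.05040 = 0.180332 m

Δh ≈ 180 mm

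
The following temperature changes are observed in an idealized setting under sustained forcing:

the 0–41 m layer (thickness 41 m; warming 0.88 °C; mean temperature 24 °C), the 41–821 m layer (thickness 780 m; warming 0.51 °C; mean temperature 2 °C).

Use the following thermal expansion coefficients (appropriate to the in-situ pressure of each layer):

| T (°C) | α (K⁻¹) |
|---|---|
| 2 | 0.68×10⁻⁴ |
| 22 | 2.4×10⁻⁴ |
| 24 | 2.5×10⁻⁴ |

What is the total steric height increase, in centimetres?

about 3.61 cm

Layer 1 at 24 °C → α = 2.5×10⁻⁴ K⁻¹
Layer 2 at 2 °C → α = 0.68×10⁻⁴ K⁻¹
0–41 m: 41 × 0.88 × 2.5×10⁻⁴ = 0.00902 m
41–821 m: 0.51 × 780 × 0.68×10⁻⁴ = 0.0270504 m
Δh = 0.00902 + 0.0270504 = 0.0360704 m ≈ 3.61 cm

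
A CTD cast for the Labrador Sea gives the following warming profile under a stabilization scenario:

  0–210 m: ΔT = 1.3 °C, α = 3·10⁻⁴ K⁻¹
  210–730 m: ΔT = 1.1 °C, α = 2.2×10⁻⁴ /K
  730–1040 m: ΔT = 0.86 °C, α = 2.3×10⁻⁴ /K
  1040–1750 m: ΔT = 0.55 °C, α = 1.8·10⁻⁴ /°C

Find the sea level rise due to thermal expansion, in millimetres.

Δh = 339 mm

Layer 1: 3×10⁻⁴ × 210 × 1.3 = 0.08190 m
210–730 m: 2.2×10⁻⁴ × 1.1 × 520 = 0.12584 m
0.86 × 310 × 2.3×10⁻⁴ = 0.061318 m
1040–1750 m: 0.55 × 710 × 1.8×10⁻⁴ = 0.07029 m
Δh = 0.08190 + 0.12584 + 0.061318 + 0.07029 = 0.339348 m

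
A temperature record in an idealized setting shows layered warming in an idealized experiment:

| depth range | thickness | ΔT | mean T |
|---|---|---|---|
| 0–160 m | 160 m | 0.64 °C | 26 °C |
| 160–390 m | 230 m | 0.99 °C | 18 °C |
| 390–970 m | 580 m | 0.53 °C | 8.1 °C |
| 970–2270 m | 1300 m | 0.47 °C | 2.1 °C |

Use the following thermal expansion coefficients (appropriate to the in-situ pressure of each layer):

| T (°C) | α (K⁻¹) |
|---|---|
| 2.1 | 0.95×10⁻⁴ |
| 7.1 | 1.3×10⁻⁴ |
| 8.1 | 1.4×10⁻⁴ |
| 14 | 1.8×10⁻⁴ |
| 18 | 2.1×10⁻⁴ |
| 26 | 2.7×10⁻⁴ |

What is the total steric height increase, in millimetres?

Δh = 177 mm

Layer 1 at 26 °C → α = 2.7×10⁻⁴ K⁻¹
Layer 2 at 18 °C → α = 2.1×10⁻⁴ K⁻¹
Layer 3 at 8.1 °C → α = 1.4×10⁻⁴ K⁻¹
Layer 4 at 2.1 °C → α = 0.95×10⁻⁴ K⁻¹
0.64 × 2.7×10⁻⁴ × 160 = 0.027648 m
160–390 m: 230 × 2.1×10⁻⁴ × 0.99 = 0.047817 m
Layer 3: 0.53 × 1.4×10⁻⁴ × 580 = 0.043036 m
970–2270 m: 1300 × 0.95×10⁻⁴ × 0.47 = 0.058045 m
Δh = 0.027648 + 0.047817 + 0.043036 + 0.058045 = 0.176546 m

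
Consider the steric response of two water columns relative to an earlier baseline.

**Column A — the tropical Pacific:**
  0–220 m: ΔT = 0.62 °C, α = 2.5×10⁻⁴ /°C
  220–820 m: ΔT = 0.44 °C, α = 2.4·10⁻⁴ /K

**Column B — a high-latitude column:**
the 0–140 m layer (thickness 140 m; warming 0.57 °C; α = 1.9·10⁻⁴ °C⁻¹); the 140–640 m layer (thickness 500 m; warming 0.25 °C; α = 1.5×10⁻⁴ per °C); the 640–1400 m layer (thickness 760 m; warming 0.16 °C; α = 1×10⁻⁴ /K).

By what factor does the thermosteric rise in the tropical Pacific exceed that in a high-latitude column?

≈ 2.1×

A 2.5×10⁻⁴ × 220 × 0.62 = 0.03410 m
A Layer 2: 2.4×10⁻⁴ × 0.44 × 600 = 0.06336 m
A total: 0.09746 m
B Layer 1: 140 × 1.9×10⁻⁴ × 0.57 = 0.015162 m
B Layer 2: 1.5×10⁻⁴ × 500 × 0.25 = 0.01875 m
B 640–1400 m: 760 × 0.16 × 1×10⁻⁴ = 0.01216 m
B total: 0.046072 m
Ratio: 0.09746 / 0.046072 ≈ 2.115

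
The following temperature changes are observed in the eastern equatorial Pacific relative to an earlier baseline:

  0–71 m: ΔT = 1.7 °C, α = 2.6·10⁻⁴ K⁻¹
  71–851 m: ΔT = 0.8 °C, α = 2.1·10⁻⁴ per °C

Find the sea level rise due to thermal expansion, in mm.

2.6×10⁻⁴ × 71 × 1.7 = 0.031382 m
0.8 × 780 × 2.1×10⁻⁴ = 0.13104 m
Δh = 0.031382 + 0.13104 = 0.162422 m

Δh ≈ 160 mm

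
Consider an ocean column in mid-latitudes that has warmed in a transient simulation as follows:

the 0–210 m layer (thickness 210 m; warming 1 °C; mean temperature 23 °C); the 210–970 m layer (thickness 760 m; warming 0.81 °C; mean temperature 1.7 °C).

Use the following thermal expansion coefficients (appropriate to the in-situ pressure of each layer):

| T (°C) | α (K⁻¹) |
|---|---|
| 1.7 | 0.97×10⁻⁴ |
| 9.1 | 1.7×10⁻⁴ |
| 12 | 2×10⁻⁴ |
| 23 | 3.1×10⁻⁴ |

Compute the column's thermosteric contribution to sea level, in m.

about 0.12 m

Layer 1 at 23 °C → α = 3.1×10⁻⁴ K⁻¹
Layer 2 at 1.7 °C → α = 0.97×10⁻⁴ K⁻¹
1 × 210 × 3.1×10⁻⁴ = 0.06510 m
210–970 m: 0.97×10⁻⁴ × 0.81 × 760 = 0.0597132 m
Δh = 0.06510 + 0.0597132 = 0.1248132 m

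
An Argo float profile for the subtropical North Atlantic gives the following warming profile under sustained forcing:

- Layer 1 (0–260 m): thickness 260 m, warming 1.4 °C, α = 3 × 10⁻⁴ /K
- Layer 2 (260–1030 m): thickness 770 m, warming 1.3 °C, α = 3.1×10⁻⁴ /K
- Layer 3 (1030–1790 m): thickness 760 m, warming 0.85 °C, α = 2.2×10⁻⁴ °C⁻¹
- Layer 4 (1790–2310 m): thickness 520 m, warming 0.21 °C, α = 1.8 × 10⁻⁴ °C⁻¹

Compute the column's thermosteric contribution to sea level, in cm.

260 × 1.4 × 3×10⁻⁴ = 0.10920 m
770 × 3.1×10⁻⁴ × 1.3 = 0.31031 m
Layer 3: 0.85 × 760 × 2.2×10⁻⁴ = 0.14212 m
0.21 × 520 × 1.8×10⁻⁴ = 0.019656 m
Δh = 0.10920 + 0.31031 + 0.14212 + 0.019656 = 0.581286 m ≈ 58.1 cm

Δh ≈ 58.1 cm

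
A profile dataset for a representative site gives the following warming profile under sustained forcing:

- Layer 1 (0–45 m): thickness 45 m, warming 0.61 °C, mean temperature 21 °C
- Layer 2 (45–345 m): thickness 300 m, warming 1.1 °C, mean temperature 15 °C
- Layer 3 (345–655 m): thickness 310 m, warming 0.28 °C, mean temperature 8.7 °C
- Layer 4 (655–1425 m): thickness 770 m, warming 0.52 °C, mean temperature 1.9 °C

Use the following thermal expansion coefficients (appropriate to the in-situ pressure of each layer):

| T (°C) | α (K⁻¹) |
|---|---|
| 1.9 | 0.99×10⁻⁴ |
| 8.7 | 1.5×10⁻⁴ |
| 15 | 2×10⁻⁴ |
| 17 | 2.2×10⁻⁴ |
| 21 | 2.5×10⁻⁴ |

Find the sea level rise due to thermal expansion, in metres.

about 0.126 m

Layer 1 at 21 °C → α = 2.5×10⁻⁴ K⁻¹
Layer 2 at 15 °C → α = 2×10⁻⁴ K⁻¹
Layer 3 at 8.7 °C → α = 1.5×10⁻⁴ K⁻¹
Layer 4 at 1.9 °C → α = 0.99×10⁻⁴ K⁻¹
45 × 2.5×10⁻⁴ × 0.61 = 0.0068625 m
Layer 2: 1.1 × 300 × 2×10⁻⁴ = 0.06600 m
345–655 m: 1.5×10⁻⁴ × 310 × 0.28 = 0.01302 m
655–1425 m: 770 × 0.99×10⁻⁴ × 0.52 = 0.0396396 m
Δh = 0.0068625 + 0.06600 + 0.01302 + 0.0396396 = 0.1255221 m ≈ 0.126 m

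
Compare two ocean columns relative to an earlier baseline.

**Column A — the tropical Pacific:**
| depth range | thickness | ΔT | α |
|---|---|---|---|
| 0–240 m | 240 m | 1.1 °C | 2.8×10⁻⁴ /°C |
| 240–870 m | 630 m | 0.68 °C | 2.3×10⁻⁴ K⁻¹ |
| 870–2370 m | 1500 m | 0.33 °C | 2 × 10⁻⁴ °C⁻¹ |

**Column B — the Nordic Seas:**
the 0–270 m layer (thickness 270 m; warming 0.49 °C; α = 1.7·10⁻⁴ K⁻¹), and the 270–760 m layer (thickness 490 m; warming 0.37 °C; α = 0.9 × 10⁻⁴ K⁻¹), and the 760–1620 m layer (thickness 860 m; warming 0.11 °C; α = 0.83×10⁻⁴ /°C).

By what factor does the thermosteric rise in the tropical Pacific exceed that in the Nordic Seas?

≈ 5.8×

A Layer 1: 2.8×10⁻⁴ × 240 × 1.1 = 0.07392 m
A 240–870 m: 2.3×10⁻⁴ × 630 × 0.68 = 0.098532 m
A Layer 3: 2×10⁻⁴ × 1500 × 0.33 = 0.09900 m
A total: 0.271452 m
B 0–270 m: 270 × 1.7×10⁻⁴ × 0.49 = 0.022491 m
B Layer 2: 0.37 × 0.9×10⁻⁴ × 490 = 0.016317 m
B 0.11 × 0.83×10⁻⁴ × 860 = 0.0078518 m
B total: 0.0466598 m
Ratio: 0.271452 / 0.0466598 ≈ 5.818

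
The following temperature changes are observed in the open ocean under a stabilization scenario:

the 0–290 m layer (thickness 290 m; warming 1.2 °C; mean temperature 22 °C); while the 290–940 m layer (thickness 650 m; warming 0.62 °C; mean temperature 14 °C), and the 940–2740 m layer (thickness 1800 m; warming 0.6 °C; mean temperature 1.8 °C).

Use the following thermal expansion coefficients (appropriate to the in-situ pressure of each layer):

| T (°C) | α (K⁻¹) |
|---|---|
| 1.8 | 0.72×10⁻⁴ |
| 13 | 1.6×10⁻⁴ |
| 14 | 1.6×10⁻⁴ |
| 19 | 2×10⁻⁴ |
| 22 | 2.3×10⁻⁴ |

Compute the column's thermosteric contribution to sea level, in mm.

about 222 mm

Layer 1 at 22 °C → α = 2.3×10⁻⁴ K⁻¹
Layer 2 at 14 °C → α = 1.6×10⁻⁴ K⁻¹
Layer 3 at 1.8 °C → α = 0.72×10⁻⁴ K⁻¹
Layer 1: 1.2 × 290 × 2.3×10⁻⁴ = 0.08004 m
Layer 2: 1.6×10⁻⁴ × 0.62 × 650 = 0.06448 m
0.72×10⁻⁴ × 1800 × 0.6 = 0.07776 m
Δh = 0.08004 + 0.06448 + 0.07776 = 0.22228 m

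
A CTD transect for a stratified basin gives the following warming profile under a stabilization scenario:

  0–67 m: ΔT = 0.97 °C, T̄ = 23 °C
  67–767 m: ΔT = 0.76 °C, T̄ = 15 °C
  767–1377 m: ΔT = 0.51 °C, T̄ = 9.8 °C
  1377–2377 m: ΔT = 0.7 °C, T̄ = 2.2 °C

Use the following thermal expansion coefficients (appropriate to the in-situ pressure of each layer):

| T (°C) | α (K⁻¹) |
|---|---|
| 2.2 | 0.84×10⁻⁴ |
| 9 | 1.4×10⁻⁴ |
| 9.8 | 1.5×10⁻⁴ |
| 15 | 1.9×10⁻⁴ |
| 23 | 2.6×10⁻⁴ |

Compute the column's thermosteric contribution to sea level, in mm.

Layer 1 at 23 °C → α = 2.6×10⁻⁴ K⁻¹
Layer 2 at 15 °C → α = 1.9×10⁻⁴ K⁻¹
Layer 3 at 9.8 °C → α = 1.5×10⁻⁴ K⁻¹
Layer 4 at 2.2 °C → α = 0.84×10⁻⁴ K⁻¹
0–67 m: 0.97 × 2.6×10⁻⁴ × 67 = 0.0168974 m
Layer 2: 700 × 0.76 × 1.9×10⁻⁴ = 0.10108 m
Layer 3: 0.51 × 1.5×10⁻⁴ × 610 = 0.046665 m
1000 × 0.7 × 0.84×10⁻⁴ = 0.05880 m
Δh = 0.0168974 + 0.10108 + 0.046665 + 0.05880 = 0.2234424 m

about 223 mm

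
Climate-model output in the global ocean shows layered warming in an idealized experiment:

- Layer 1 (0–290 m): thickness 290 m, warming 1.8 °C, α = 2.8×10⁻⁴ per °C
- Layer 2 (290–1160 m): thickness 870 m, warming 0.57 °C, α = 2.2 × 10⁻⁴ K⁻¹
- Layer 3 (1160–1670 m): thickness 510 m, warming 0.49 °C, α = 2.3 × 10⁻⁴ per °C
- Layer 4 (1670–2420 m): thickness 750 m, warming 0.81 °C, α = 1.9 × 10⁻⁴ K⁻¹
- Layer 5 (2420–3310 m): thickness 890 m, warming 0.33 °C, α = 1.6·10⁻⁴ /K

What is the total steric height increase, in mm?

Layer 1: 2.8×10⁻⁴ × 1.8 × 290 = 0.14616 m
2.2×10⁻⁴ × 870 × 0.57 = 0.109098 m
1160–1670 m: 0.49 × 510 × 2.3×10⁻⁴ = 0.057477 m
1670–2420 m: 1.9×10⁻⁴ × 750 × 0.81 = 0.115425 m
890 × 1.6×10⁻⁴ × 0.33 = 0.046992 m
Δh = 0.14616 + 0.109098 + 0.057477 + 0.115425 + 0.046992 = 0.475152 m

Δh = 480 mm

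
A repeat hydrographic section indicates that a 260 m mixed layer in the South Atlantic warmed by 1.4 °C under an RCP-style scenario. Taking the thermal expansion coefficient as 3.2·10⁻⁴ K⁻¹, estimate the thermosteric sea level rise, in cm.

Δh = αΔT·H = 3.2×10⁻⁴ × 1.4 × 260 = 0.11648 m

Δh ≈ 11.6 cm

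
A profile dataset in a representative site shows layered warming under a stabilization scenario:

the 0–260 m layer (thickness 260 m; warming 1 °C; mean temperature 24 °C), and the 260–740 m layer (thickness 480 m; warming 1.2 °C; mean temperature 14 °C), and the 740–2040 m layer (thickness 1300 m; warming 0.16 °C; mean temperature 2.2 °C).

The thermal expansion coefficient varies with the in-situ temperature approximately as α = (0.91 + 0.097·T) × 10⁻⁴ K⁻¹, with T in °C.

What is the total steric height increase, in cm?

about 23.8 cm

Layer 1: α = (0.91 + 0.097×24)×10⁻⁴ = 3.238×10⁻⁴ K⁻¹
Layer 2: α = (0.91 + 0.097×14)×10⁻⁴ = 2.268×10⁻⁴ K⁻¹
Layer 3: α = (0.91 + 0.097×2.2)×10⁻⁴ = 1.1234×10⁻⁴ K⁻¹
1 × 260 × 3.238×10⁻⁴ = 0.084188 m
260–740 m: 1.2 × 2.268×10⁻⁴ × 480 = 0.1306368 m
Layer 3: 1.1234×10⁻⁴ × 1300 × 0.16 = 0.02336672 m
Δh = 0.084188 + 0.1306368 + 0.02336672 = 0.23819152 m ≈ 23.8 cm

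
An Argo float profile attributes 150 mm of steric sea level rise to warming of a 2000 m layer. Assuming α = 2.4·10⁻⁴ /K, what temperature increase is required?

ΔT ≈ 0.313 °C

ΔT = Δh/(αH) = 0.15 / (2.4×10⁻⁴ × 2000) = 0.3125 °C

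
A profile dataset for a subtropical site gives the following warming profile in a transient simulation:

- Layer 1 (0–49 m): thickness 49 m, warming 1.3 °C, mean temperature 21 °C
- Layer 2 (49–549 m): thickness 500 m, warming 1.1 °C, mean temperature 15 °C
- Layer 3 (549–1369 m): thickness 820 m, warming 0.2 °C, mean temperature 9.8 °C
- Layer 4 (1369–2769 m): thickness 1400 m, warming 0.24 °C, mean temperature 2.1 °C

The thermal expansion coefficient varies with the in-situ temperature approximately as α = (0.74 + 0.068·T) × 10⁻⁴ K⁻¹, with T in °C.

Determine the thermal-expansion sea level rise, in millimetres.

Layer 1: α = (0.74 + 0.068×21)×10⁻⁴ = 2.168×10⁻⁴ K⁻¹
Layer 2: α = (0.74 + 0.068×15)×10⁻⁴ = 1.76×10⁻⁴ K⁻¹
Layer 3: α = (0.74 + 0.068×9.8)×10⁻⁴ = 1.4064×10⁻⁴ K⁻¹
Layer 4: α = (0.74 + 0.068×2.1)×10⁻⁴ = 0.8828×10⁻⁴ K⁻¹
49 × 2.168×10⁻⁴ × 1.3 = 0.01381016 m
49–549 m: 1.76×10⁻⁴ × 1.1 × 500 = 0.09680 m
820 × 0.2 × 1.4064×10⁻⁴ = 0.02306496 m
1369–2769 m: 0.8828×10⁻⁴ × 0.24 × 1400 = 0.02966208 m
Δh = 0.01381016 + 0.09680 + 0.02306496 + 0.02966208 = 0.1633372 m

about 163 mm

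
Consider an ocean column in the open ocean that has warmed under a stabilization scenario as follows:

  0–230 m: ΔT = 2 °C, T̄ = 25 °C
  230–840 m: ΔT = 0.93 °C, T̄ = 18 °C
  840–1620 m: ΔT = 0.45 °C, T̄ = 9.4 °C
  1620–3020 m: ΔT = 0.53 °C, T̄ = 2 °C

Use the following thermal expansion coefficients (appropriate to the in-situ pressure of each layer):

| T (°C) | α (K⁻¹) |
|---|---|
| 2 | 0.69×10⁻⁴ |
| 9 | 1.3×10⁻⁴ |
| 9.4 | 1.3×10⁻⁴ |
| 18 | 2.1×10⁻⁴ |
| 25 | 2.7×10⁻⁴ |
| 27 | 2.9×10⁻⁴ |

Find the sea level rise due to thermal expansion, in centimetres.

Δh = 34.0 cm

Layer 1 at 25 °C → α = 2.7×10⁻⁴ K⁻¹
Layer 2 at 18 °C → α = 2.1×10⁻⁴ K⁻¹
Layer 3 at 9.4 °C → α = 1.3×10⁻⁴ K⁻¹
Layer 4 at 2 °C → α = 0.69×10⁻⁴ K⁻¹
2.7×10⁻⁴ × 2 × 230 = 0.12420 m
610 × 2.1×10⁻⁴ × 0.93 = 0.119133 m
0.45 × 1.3×10⁻⁴ × 780 = 0.04563 m
1620–3020 m: 1400 × 0.69×10⁻⁴ × 0.53 = 0.051198 m
Δh = 0.12420 + 0.119133 + 0.04563 + 0.051198 = 0.340161 m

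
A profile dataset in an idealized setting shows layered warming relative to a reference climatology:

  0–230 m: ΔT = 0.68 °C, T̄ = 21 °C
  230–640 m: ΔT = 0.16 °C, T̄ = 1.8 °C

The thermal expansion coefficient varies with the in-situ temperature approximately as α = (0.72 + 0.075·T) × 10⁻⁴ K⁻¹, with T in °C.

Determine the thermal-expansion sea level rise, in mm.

Layer 1: α = (0.72 + 0.075×21)×10⁻⁴ = 2.295×10⁻⁴ K⁻¹
Layer 2: α = (0.72 + 0.075×1.8)×10⁻⁴ = 0.855×10⁻⁴ K⁻¹
Layer 1: 2.295×10⁻⁴ × 230 × 0.68 = 0.0358938 m
230–640 m: 0.855×10⁻⁴ × 410 × 0.16 = 0.0056088 m
Δh = 0.0358938 + 0.0056088 = 0.0415026 m

Δh = 41.5 mm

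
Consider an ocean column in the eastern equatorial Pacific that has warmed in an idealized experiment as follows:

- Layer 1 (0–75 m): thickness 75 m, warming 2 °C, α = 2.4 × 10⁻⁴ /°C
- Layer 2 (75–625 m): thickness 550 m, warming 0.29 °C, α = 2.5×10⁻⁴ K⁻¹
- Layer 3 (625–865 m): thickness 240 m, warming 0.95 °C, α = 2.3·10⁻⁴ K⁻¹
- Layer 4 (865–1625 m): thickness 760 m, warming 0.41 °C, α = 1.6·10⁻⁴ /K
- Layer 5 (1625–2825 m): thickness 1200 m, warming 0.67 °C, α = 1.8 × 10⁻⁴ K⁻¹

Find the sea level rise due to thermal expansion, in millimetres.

323 mm of thermosteric rise

0–75 m: 2.4×10⁻⁴ × 2 × 75 = 0.03600 m
Layer 2: 2.5×10⁻⁴ × 0.29 × 550 = 0.039875 m
625–865 m: 240 × 2.3×10⁻⁴ × 0.95 = 0.05244 m
Layer 4: 0.41 × 1.6×10⁻⁴ × 760 = 0.049856 m
1625–2825 m: 1.8×10⁻⁴ × 1200 × 0.67 = 0.14472 m
Δh = 0.03600 + 0.039875 + 0.05244 + 0.049856 + 0.14472 = 0.322891 m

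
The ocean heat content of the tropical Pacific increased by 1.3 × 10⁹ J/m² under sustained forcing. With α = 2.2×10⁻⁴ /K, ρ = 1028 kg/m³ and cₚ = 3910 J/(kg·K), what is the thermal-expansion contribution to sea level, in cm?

about 7.1 cm

Δh = αQ/(ρcₚ) = 2.2×10⁻⁴ × 1.3×10⁹ / (1028 × 3910) ≈ 0.071153 m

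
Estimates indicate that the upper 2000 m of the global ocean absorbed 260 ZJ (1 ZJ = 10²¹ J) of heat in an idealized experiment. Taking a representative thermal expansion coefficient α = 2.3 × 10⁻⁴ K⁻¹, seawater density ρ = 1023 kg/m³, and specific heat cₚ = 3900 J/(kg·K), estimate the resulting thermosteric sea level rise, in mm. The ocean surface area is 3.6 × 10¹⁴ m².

Per unit area: Q = 260×10²¹ / (3.6×10¹⁴) ≈ 7.222×10⁸ J/m²
Δh = αQ/(ρcₚ) = 2.3×10⁻⁴ × 7.222×10⁸ / (1023 × 3900) ≈ 0.041634 m

Δh ≈ 42 mm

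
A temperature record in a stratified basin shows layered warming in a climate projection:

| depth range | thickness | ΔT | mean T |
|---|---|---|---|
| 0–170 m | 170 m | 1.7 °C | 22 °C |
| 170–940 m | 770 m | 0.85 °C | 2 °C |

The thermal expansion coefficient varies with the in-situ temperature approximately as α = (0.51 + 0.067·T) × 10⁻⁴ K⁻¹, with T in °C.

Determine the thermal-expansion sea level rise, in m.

Layer 1: α = (0.51 + 0.067×22)×10⁻⁴ = 1.984×10⁻⁴ K⁻¹
Layer 2: α = (0.51 + 0.067×2)×10⁻⁴ = 0.644×10⁻⁴ K⁻¹
0–170 m: 1.984×10⁻⁴ × 170 × 1.7 = 0.0573376 m
0.85 × 0.644×10⁻⁴ × 770 = 0.0421498 m
Δh = 0.0573376 + 0.0421498 = 0.0994874 m ≈ 0.0995 m

Δh = 0.0995 m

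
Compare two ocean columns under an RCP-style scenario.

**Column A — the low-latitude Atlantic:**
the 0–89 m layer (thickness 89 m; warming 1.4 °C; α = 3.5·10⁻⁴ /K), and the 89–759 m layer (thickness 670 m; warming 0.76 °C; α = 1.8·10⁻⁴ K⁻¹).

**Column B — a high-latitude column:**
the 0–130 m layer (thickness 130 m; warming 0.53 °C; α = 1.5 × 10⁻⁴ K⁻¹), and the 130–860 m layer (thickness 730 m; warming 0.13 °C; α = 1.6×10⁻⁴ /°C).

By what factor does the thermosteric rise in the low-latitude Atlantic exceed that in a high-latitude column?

≈ 5.3×

A 0–89 m: 3.5×10⁻⁴ × 89 × 1.4 = 0.04361 m
A Layer 2: 1.8×10⁻⁴ × 0.76 × 670 = 0.091656 m
A total: 0.135266 m
B Layer 1: 1.5×10⁻⁴ × 0.53 × 130 = 0.010335 m
B Layer 2: 730 × 1.6×10⁻⁴ × 0.13 = 0.015184 m
B total: 0.025519 m
Ratio: 0.135266 / 0.025519 ≈ 5.301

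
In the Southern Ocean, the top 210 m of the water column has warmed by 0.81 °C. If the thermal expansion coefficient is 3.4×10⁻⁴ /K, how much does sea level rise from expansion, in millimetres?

Δh = 57.8 mm

Δh = αΔT·H = 3.4×10⁻⁴ × 0.81 × 210 = 0.057834 m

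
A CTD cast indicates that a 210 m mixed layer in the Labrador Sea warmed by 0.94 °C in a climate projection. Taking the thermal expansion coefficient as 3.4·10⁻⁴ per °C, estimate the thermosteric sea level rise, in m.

Δh = αΔT·H = 3.4×10⁻⁴ × 0.94 × 210 = 0.067116 m

0.0671 m of thermosteric rise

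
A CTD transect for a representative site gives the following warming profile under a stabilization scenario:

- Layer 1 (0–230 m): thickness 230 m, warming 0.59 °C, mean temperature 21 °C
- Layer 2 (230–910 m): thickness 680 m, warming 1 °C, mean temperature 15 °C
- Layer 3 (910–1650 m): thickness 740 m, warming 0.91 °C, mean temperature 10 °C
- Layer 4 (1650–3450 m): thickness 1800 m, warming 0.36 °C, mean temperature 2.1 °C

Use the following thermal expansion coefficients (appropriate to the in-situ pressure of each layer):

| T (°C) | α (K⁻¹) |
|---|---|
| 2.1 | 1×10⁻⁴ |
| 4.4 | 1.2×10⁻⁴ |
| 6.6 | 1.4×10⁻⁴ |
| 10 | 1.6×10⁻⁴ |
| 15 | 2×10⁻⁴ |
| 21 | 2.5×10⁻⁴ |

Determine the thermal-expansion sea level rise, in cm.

Δh = 34 cm

Layer 1 at 21 °C → α = 2.5×10⁻⁴ K⁻¹
Layer 2 at 15 °C → α = 2×10⁻⁴ K⁻¹
Layer 3 at 10 °C → α = 1.6×10⁻⁴ K⁻¹
Layer 4 at 2.1 °C → α = 1×10⁻⁴ K⁻¹
Layer 1: 0.59 × 230 × 2.5×10⁻⁴ = 0.033925 m
230–910 m: 1 × 2×10⁻⁴ × 680 = 0.13600 m
1.6×10⁻⁴ × 740 × 0.91 = 0.107744 m
Layer 4: 1800 × 1×10⁻⁴ × 0.36 = 0.06480 m
Δh = 0.033925 + 0.13600 + 0.107744 + 0.06480 = 0.342469 m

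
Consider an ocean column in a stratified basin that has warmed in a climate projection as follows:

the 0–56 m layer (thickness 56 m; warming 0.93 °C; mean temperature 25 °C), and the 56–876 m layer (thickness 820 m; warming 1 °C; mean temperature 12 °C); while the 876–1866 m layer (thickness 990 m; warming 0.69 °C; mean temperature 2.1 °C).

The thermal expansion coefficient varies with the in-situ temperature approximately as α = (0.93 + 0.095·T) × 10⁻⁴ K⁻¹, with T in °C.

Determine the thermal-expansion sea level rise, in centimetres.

Layer 1: α = (0.93 + 0.095×25)×10⁻⁴ = 3.305×10⁻⁴ K⁻¹
Layer 2: α = (0.93 + 0.095×12)×10⁻⁴ = 2.07×10⁻⁴ K⁻¹
Layer 3: α = (0.93 + 0.095×2.1)×10⁻⁴ = 1.1295×10⁻⁴ K⁻¹
56 × 0.93 × 3.305×10⁻⁴ = 0.01721244 m
2.07×10⁻⁴ × 1 × 820 = 0.16974 m
1.1295×10⁻⁴ × 990 × 0.69 = 0.077156145 m
Δh = 0.01721244 + 0.16974 + 0.077156145 = 0.264108585 m ≈ 26.4 cm

26.4 cm of thermosteric rise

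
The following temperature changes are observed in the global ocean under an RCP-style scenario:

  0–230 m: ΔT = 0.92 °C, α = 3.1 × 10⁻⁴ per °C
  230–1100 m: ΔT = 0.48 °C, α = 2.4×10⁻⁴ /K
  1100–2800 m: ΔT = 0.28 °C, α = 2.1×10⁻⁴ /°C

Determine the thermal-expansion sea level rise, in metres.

Layer 1: 0.92 × 3.1×10⁻⁴ × 230 = 0.065596 m
870 × 2.4×10⁻⁴ × 0.48 = 0.100224 m
Layer 3: 1700 × 2.1×10⁻⁴ × 0.28 = 0.09996 m
Δh = 0.065596 + 0.100224 + 0.09996 = 0.26578 m

Δh ≈ 0.27 m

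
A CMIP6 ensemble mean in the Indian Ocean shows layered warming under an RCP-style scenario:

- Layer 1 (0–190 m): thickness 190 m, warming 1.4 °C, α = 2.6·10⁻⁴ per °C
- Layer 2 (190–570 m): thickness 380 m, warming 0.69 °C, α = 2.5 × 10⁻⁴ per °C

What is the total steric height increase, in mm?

0–190 m: 190 × 2.6×10⁻⁴ × 1.4 = 0.06916 m
Layer 2: 0.69 × 380 × 2.5×10⁻⁴ = 0.06555 m
Δh = 0.06916 + 0.06555 = 0.13471 m

130 mm of thermosteric rise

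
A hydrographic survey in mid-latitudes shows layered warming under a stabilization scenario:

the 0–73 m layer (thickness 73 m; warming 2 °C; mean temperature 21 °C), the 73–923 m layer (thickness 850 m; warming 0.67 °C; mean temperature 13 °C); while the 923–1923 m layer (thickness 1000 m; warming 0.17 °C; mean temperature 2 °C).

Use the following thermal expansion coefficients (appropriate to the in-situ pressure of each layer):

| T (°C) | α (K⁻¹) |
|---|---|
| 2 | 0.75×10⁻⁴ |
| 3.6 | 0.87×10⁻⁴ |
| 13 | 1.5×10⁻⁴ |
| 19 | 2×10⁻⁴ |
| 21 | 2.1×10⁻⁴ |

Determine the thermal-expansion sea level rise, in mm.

about 130 mm

Layer 1 at 21 °C → α = 2.1×10⁻⁴ K⁻¹
Layer 2 at 13 °C → α = 1.5×10⁻⁴ K⁻¹
Layer 3 at 2 °C → α = 0.75×10⁻⁴ K⁻¹
0–73 m: 2 × 73 × 2.1×10⁻⁴ = 0.03066 m
73–923 m: 850 × 0.67 × 1.5×10⁻⁴ = 0.085425 m
Layer 3: 1000 × 0.17 × 0.75×10⁻⁴ = 0.01275 m
Δh = 0.03066 + 0.085425 + 0.01275 = 0.128835 m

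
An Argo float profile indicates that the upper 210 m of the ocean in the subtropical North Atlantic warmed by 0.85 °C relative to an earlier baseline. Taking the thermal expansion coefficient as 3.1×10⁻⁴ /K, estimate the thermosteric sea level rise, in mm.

Δh = αΔT·H = 3.1×10⁻⁴ × 0.85 × 210 = 0.055335 m

Δh = 55.3 mm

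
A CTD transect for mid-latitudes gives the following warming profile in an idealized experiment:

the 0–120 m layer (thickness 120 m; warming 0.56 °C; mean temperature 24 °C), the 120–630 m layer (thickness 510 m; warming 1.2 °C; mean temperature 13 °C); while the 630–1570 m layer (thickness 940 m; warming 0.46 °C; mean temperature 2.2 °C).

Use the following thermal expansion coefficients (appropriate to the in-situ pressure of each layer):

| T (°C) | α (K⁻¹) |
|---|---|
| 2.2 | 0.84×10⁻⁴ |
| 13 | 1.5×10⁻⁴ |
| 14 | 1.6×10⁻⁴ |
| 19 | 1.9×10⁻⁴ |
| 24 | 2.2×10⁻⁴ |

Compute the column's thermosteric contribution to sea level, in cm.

Layer 1 at 24 °C → α = 2.2×10⁻⁴ K⁻¹
Layer 2 at 13 °C → α = 1.5×10⁻⁴ K⁻¹
Layer 3 at 2.2 °C → α = 0.84×10⁻⁴ K⁻¹
Layer 1: 0.56 × 2.2×10⁻⁴ × 120 = 0.014784 m
510 × 1.2 × 1.5×10⁻⁴ = 0.09180 m
940 × 0.84×10⁻⁴ × 0.46 = 0.0363216 m
Δh = 0.014784 + 0.09180 + 0.0363216 = 0.1429056 m

14 cm of thermosteric rise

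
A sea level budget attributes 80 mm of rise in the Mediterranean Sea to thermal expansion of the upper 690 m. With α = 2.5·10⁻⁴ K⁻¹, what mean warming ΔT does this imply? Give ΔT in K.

ΔT = Δh/(αH) = 0.08 / (2.5×10⁻⁴ × 690) ≈ 0.4638 K

0.464 K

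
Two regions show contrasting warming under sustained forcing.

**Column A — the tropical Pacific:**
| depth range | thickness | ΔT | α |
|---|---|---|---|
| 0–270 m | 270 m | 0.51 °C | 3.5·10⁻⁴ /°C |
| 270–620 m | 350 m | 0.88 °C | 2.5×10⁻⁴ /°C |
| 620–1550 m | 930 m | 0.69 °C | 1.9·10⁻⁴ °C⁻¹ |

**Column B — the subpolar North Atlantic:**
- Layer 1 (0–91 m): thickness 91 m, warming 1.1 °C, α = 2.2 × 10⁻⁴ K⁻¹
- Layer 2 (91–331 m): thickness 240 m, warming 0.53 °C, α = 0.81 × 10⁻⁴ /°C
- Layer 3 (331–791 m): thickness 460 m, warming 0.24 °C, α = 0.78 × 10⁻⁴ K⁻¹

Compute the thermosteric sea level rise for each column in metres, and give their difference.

A Layer 1: 0.51 × 3.5×10⁻⁴ × 270 = 0.048195 m
A 270–620 m: 2.5×10⁻⁴ × 0.88 × 350 = 0.07700 m
A 620–1550 m: 0.69 × 1.9×10⁻⁴ × 930 = 0.121923 m
A total: 0.247118 m
B 0–91 m: 91 × 1.1 × 2.2×10⁻⁴ = 0.022022 m
B 240 × 0.53 × 0.81×10⁻⁴ = 0.0103032 m
B 331–791 m: 0.24 × 460 × 0.78×10⁻⁴ = 0.0086112 m
B total: 0.0409364 m
Difference: 0.247118 − 0.0409364 = 0.2061816 m

A: 0.25 m; B: 0.041 m; difference 0.21 m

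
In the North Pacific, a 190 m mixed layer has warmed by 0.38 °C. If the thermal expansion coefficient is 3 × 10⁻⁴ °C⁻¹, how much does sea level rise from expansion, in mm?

Δh = αΔT·H = 3×10⁻⁴ × 0.38 × 190 = 0.02166 m

21.7 mm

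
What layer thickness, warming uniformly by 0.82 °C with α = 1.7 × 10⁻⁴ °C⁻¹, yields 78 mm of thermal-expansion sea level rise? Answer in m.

H ≈ 560 m

H = Δh/(αΔT) = 0.078 / (1.7×10⁻⁴ × 0.82) ≈ 559.5 m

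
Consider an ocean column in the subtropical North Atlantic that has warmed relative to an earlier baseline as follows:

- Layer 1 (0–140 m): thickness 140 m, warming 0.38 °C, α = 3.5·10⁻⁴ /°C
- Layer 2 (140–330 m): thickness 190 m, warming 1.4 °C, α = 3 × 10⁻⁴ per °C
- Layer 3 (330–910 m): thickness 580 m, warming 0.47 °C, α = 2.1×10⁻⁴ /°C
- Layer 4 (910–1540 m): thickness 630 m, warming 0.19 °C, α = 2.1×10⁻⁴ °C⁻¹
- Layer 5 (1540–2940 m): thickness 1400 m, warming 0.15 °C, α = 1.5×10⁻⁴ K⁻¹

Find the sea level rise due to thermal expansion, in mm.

Δh = 212 mm

Layer 1: 0.38 × 3.5×10⁻⁴ × 140 = 0.01862 m
3×10⁻⁴ × 1.4 × 190 = 0.07980 m
330–910 m: 2.1×10⁻⁴ × 580 × 0.47 = 0.057246 m
Layer 4: 630 × 2.1×10⁻⁴ × 0.19 = 0.025137 m
Layer 5: 1400 × 1.5×10⁻⁴ × 0.15 = 0.03150 m
Δh = 0.01862 + 0.07980 + 0.057246 + 0.025137 + 0.03150 = 0.212303 m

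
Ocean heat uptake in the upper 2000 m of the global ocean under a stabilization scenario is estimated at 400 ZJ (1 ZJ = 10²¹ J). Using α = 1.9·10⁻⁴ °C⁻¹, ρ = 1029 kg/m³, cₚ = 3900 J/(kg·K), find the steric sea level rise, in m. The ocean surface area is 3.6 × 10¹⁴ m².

Δh = 0.0526 m

Per unit area: Q = 400×10²¹ / (3.6×10¹⁴) ≈ 1.111×10⁹ J/m²
Δh = αQ/(ρcₚ) = 1.9×10⁻⁴ × 1.111×10⁹ / (1029 × 3900) ≈ 0.05260 m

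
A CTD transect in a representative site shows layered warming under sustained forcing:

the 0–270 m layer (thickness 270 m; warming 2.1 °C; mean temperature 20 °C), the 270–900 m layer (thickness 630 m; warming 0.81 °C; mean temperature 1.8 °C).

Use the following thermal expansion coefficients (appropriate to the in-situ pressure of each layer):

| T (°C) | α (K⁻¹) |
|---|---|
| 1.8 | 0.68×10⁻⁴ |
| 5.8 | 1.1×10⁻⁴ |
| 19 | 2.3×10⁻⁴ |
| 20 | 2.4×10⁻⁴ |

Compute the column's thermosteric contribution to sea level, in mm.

Layer 1 at 20 °C → α = 2.4×10⁻⁴ K⁻¹
Layer 2 at 1.8 °C → α = 0.68×10⁻⁴ K⁻¹
270 × 2.4×10⁻⁴ × 2.1 = 0.13608 m
Layer 2: 0.81 × 0.68×10⁻⁴ × 630 = 0.0347004 m
Δh = 0.13608 + 0.0347004 = 0.1707804 m ≈ 171 mm

about 171 mm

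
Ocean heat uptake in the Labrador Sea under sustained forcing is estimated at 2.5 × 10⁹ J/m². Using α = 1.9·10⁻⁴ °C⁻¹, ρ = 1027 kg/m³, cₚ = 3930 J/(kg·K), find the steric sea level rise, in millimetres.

Δh = αQ/(ρcₚ) = 1.9×10⁻⁴ × 2.5×10⁹ / (1027 × 3930) ≈ 0.11769 m

118 mm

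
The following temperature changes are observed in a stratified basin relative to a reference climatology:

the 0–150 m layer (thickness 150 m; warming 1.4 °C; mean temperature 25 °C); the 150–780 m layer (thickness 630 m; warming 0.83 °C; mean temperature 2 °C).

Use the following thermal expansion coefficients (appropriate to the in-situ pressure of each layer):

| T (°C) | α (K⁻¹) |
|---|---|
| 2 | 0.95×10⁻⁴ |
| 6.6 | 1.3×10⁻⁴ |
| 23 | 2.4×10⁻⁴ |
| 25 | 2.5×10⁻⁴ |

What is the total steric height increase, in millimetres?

Layer 1 at 25 °C → α = 2.5×10⁻⁴ K⁻¹
Layer 2 at 2 °C → α = 0.95×10⁻⁴ K⁻¹
0–150 m: 1.4 × 150 × 2.5×10⁻⁴ = 0.05250 m
Layer 2: 0.83 × 630 × 0.95×10⁻⁴ = 0.0496755 m
Δh = 0.05250 + 0.0496755 = 0.1021755 m ≈ 102 mm

102 mm of thermosteric rise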